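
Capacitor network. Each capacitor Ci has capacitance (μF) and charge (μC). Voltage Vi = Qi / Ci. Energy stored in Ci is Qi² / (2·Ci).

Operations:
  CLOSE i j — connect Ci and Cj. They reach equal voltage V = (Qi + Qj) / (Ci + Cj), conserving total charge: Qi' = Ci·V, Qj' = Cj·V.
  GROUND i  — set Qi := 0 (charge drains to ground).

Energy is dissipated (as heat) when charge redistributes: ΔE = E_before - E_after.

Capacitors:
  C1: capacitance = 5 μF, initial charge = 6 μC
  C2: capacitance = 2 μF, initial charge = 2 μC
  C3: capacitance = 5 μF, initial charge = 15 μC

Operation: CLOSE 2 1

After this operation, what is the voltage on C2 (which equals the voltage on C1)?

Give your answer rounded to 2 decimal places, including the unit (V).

Answer: 1.14 V

Derivation:
Initial: C1(5μF, Q=6μC, V=1.20V), C2(2μF, Q=2μC, V=1.00V), C3(5μF, Q=15μC, V=3.00V)
Op 1: CLOSE 2-1: Q_total=8.00, C_total=7.00, V=1.14; Q2=2.29, Q1=5.71; dissipated=0.029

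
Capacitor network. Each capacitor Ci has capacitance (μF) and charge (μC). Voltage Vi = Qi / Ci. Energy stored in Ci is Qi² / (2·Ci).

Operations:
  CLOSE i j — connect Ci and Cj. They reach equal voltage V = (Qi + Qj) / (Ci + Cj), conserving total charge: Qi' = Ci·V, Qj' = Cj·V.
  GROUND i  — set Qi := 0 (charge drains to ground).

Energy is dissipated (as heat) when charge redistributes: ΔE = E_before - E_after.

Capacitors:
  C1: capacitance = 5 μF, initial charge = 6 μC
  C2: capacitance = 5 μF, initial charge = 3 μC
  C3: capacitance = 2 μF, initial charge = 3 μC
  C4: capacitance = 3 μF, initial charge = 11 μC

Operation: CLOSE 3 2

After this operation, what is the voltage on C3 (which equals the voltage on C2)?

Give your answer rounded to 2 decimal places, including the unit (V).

Answer: 0.86 V

Derivation:
Initial: C1(5μF, Q=6μC, V=1.20V), C2(5μF, Q=3μC, V=0.60V), C3(2μF, Q=3μC, V=1.50V), C4(3μF, Q=11μC, V=3.67V)
Op 1: CLOSE 3-2: Q_total=6.00, C_total=7.00, V=0.86; Q3=1.71, Q2=4.29; dissipated=0.579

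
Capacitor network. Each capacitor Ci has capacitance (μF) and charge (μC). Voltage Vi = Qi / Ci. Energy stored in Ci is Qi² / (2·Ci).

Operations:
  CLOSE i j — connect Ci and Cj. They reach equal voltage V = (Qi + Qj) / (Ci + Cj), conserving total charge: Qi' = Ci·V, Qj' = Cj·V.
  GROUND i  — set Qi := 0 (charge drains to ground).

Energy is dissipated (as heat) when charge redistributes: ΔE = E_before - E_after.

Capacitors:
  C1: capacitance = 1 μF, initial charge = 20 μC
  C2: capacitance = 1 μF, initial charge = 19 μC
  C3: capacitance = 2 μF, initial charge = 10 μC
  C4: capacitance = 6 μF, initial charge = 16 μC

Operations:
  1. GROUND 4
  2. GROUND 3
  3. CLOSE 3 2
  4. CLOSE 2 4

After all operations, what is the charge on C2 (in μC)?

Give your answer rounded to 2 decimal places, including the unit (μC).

Initial: C1(1μF, Q=20μC, V=20.00V), C2(1μF, Q=19μC, V=19.00V), C3(2μF, Q=10μC, V=5.00V), C4(6μF, Q=16μC, V=2.67V)
Op 1: GROUND 4: Q4=0; energy lost=21.333
Op 2: GROUND 3: Q3=0; energy lost=25.000
Op 3: CLOSE 3-2: Q_total=19.00, C_total=3.00, V=6.33; Q3=12.67, Q2=6.33; dissipated=120.333
Op 4: CLOSE 2-4: Q_total=6.33, C_total=7.00, V=0.90; Q2=0.90, Q4=5.43; dissipated=17.190
Final charges: Q1=20.00, Q2=0.90, Q3=12.67, Q4=5.43

Answer: 0.90 μC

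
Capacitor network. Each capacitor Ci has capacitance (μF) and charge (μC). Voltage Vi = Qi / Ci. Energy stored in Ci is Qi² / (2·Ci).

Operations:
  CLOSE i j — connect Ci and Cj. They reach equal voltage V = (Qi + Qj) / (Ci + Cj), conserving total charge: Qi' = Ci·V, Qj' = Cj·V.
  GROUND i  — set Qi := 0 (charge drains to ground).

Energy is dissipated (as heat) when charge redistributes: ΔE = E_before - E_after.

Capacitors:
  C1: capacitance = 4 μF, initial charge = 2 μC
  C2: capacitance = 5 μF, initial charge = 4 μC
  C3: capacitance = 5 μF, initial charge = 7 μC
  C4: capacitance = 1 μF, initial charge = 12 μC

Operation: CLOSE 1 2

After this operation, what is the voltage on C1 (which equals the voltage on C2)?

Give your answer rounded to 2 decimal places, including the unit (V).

Answer: 0.67 V

Derivation:
Initial: C1(4μF, Q=2μC, V=0.50V), C2(5μF, Q=4μC, V=0.80V), C3(5μF, Q=7μC, V=1.40V), C4(1μF, Q=12μC, V=12.00V)
Op 1: CLOSE 1-2: Q_total=6.00, C_total=9.00, V=0.67; Q1=2.67, Q2=3.33; dissipated=0.100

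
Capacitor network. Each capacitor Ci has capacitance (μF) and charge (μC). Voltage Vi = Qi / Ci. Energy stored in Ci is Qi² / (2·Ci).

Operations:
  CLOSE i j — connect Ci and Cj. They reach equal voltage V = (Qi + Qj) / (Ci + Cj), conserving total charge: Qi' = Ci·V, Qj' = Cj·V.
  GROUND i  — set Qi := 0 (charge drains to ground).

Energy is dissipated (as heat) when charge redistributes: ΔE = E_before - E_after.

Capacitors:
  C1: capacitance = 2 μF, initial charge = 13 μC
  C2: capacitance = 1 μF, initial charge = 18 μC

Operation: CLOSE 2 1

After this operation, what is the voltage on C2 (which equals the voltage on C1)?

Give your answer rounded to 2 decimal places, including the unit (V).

Answer: 10.33 V

Derivation:
Initial: C1(2μF, Q=13μC, V=6.50V), C2(1μF, Q=18μC, V=18.00V)
Op 1: CLOSE 2-1: Q_total=31.00, C_total=3.00, V=10.33; Q2=10.33, Q1=20.67; dissipated=44.083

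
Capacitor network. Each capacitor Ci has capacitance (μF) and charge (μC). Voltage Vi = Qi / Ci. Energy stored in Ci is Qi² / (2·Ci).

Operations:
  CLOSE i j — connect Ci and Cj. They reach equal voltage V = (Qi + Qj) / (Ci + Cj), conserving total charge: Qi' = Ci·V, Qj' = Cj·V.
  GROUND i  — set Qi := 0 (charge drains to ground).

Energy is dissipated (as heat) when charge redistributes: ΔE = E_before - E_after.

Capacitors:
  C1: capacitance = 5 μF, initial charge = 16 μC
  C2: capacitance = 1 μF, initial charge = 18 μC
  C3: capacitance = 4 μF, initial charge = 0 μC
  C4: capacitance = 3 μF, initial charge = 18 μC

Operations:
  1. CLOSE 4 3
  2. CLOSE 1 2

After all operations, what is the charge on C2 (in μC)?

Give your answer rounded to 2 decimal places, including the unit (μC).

Answer: 5.67 μC

Derivation:
Initial: C1(5μF, Q=16μC, V=3.20V), C2(1μF, Q=18μC, V=18.00V), C3(4μF, Q=0μC, V=0.00V), C4(3μF, Q=18μC, V=6.00V)
Op 1: CLOSE 4-3: Q_total=18.00, C_total=7.00, V=2.57; Q4=7.71, Q3=10.29; dissipated=30.857
Op 2: CLOSE 1-2: Q_total=34.00, C_total=6.00, V=5.67; Q1=28.33, Q2=5.67; dissipated=91.267
Final charges: Q1=28.33, Q2=5.67, Q3=10.29, Q4=7.71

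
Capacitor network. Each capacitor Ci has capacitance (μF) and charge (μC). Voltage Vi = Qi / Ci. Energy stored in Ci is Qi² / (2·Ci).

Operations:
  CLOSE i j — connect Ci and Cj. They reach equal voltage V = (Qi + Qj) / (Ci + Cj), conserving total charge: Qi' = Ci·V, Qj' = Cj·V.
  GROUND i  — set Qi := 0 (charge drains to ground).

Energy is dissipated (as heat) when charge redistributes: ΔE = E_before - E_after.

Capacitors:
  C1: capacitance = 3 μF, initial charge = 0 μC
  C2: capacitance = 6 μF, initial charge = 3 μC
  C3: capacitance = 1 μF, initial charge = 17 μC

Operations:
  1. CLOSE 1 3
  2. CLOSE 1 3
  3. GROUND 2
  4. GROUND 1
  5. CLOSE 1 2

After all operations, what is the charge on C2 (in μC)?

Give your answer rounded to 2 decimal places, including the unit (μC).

Initial: C1(3μF, Q=0μC, V=0.00V), C2(6μF, Q=3μC, V=0.50V), C3(1μF, Q=17μC, V=17.00V)
Op 1: CLOSE 1-3: Q_total=17.00, C_total=4.00, V=4.25; Q1=12.75, Q3=4.25; dissipated=108.375
Op 2: CLOSE 1-3: Q_total=17.00, C_total=4.00, V=4.25; Q1=12.75, Q3=4.25; dissipated=0.000
Op 3: GROUND 2: Q2=0; energy lost=0.750
Op 4: GROUND 1: Q1=0; energy lost=27.094
Op 5: CLOSE 1-2: Q_total=0.00, C_total=9.00, V=0.00; Q1=0.00, Q2=0.00; dissipated=0.000
Final charges: Q1=0.00, Q2=0.00, Q3=4.25

Answer: 0.00 μC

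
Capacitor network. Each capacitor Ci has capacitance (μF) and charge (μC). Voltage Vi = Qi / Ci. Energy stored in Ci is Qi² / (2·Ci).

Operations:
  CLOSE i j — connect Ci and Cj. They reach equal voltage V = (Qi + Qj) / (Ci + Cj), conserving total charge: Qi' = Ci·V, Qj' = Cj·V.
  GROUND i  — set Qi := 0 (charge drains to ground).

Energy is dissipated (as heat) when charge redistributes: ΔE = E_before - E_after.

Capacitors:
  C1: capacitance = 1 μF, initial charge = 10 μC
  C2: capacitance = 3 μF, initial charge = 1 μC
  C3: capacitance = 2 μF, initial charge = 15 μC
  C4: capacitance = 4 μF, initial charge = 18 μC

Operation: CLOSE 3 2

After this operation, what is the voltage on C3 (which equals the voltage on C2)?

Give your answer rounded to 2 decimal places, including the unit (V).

Initial: C1(1μF, Q=10μC, V=10.00V), C2(3μF, Q=1μC, V=0.33V), C3(2μF, Q=15μC, V=7.50V), C4(4μF, Q=18μC, V=4.50V)
Op 1: CLOSE 3-2: Q_total=16.00, C_total=5.00, V=3.20; Q3=6.40, Q2=9.60; dissipated=30.817

Answer: 3.20 V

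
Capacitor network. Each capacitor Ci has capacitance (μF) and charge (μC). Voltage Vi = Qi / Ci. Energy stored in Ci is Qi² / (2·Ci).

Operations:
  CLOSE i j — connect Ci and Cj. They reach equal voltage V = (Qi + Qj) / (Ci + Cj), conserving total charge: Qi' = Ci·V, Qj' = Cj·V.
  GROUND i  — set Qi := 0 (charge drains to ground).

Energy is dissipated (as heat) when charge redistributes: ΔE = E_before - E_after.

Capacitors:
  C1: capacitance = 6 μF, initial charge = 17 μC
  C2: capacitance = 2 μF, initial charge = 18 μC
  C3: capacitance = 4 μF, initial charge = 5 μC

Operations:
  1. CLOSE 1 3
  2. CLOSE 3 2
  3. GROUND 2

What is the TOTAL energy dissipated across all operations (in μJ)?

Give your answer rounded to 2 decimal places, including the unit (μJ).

Initial: C1(6μF, Q=17μC, V=2.83V), C2(2μF, Q=18μC, V=9.00V), C3(4μF, Q=5μC, V=1.25V)
Op 1: CLOSE 1-3: Q_total=22.00, C_total=10.00, V=2.20; Q1=13.20, Q3=8.80; dissipated=3.008
Op 2: CLOSE 3-2: Q_total=26.80, C_total=6.00, V=4.47; Q3=17.87, Q2=8.93; dissipated=30.827
Op 3: GROUND 2: Q2=0; energy lost=19.951
Total dissipated: 53.786 μJ

Answer: 53.79 μJ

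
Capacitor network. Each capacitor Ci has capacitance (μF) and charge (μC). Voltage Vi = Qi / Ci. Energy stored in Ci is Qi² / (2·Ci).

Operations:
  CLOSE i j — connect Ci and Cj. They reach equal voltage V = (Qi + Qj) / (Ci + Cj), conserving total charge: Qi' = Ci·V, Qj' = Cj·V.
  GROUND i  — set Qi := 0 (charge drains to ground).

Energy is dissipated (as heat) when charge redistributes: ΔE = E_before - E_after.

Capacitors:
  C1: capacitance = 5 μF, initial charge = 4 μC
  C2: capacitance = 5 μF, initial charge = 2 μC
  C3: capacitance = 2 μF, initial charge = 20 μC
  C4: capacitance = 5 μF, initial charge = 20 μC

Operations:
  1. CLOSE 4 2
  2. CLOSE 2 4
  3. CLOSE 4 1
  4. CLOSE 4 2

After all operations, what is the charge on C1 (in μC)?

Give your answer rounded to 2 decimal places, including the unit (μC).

Initial: C1(5μF, Q=4μC, V=0.80V), C2(5μF, Q=2μC, V=0.40V), C3(2μF, Q=20μC, V=10.00V), C4(5μF, Q=20μC, V=4.00V)
Op 1: CLOSE 4-2: Q_total=22.00, C_total=10.00, V=2.20; Q4=11.00, Q2=11.00; dissipated=16.200
Op 2: CLOSE 2-4: Q_total=22.00, C_total=10.00, V=2.20; Q2=11.00, Q4=11.00; dissipated=0.000
Op 3: CLOSE 4-1: Q_total=15.00, C_total=10.00, V=1.50; Q4=7.50, Q1=7.50; dissipated=2.450
Op 4: CLOSE 4-2: Q_total=18.50, C_total=10.00, V=1.85; Q4=9.25, Q2=9.25; dissipated=0.613
Final charges: Q1=7.50, Q2=9.25, Q3=20.00, Q4=9.25

Answer: 7.50 μC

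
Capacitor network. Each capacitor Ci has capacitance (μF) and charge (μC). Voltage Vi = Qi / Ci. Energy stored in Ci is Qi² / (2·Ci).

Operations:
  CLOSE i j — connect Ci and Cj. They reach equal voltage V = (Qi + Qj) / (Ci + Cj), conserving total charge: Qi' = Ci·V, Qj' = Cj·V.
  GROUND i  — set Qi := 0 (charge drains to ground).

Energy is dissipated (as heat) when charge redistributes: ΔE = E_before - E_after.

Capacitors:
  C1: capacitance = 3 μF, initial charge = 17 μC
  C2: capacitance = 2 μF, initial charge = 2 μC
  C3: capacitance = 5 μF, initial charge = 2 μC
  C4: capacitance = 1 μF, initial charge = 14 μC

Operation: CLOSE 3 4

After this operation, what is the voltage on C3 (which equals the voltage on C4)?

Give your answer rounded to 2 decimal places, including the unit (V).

Answer: 2.67 V

Derivation:
Initial: C1(3μF, Q=17μC, V=5.67V), C2(2μF, Q=2μC, V=1.00V), C3(5μF, Q=2μC, V=0.40V), C4(1μF, Q=14μC, V=14.00V)
Op 1: CLOSE 3-4: Q_total=16.00, C_total=6.00, V=2.67; Q3=13.33, Q4=2.67; dissipated=77.067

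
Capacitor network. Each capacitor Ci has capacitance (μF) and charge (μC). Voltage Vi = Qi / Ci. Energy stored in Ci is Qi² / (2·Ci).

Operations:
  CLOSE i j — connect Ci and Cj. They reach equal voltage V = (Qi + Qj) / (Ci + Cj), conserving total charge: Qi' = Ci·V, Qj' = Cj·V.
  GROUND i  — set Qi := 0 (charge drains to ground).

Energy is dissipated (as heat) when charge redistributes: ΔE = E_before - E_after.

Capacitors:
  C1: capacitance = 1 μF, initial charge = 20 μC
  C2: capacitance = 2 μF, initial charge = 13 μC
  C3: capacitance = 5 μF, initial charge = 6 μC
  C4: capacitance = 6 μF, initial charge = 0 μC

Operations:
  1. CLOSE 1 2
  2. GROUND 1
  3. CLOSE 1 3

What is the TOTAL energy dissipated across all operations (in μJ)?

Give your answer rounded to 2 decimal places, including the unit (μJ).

Initial: C1(1μF, Q=20μC, V=20.00V), C2(2μF, Q=13μC, V=6.50V), C3(5μF, Q=6μC, V=1.20V), C4(6μF, Q=0μC, V=0.00V)
Op 1: CLOSE 1-2: Q_total=33.00, C_total=3.00, V=11.00; Q1=11.00, Q2=22.00; dissipated=60.750
Op 2: GROUND 1: Q1=0; energy lost=60.500
Op 3: CLOSE 1-3: Q_total=6.00, C_total=6.00, V=1.00; Q1=1.00, Q3=5.00; dissipated=0.600
Total dissipated: 121.850 μJ

Answer: 121.85 μJ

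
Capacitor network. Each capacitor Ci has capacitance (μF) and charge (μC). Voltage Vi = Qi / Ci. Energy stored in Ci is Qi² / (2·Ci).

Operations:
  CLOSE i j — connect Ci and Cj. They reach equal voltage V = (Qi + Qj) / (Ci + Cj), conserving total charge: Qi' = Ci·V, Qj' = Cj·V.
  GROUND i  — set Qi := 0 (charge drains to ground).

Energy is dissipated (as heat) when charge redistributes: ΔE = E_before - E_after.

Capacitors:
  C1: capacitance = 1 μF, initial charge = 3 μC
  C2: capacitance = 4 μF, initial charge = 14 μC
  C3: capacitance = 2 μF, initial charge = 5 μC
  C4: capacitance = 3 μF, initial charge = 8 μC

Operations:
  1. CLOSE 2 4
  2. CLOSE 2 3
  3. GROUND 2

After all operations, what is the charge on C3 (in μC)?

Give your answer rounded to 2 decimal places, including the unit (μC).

Answer: 5.86 μC

Derivation:
Initial: C1(1μF, Q=3μC, V=3.00V), C2(4μF, Q=14μC, V=3.50V), C3(2μF, Q=5μC, V=2.50V), C4(3μF, Q=8μC, V=2.67V)
Op 1: CLOSE 2-4: Q_total=22.00, C_total=7.00, V=3.14; Q2=12.57, Q4=9.43; dissipated=0.595
Op 2: CLOSE 2-3: Q_total=17.57, C_total=6.00, V=2.93; Q2=11.71, Q3=5.86; dissipated=0.276
Op 3: GROUND 2: Q2=0; energy lost=17.153
Final charges: Q1=3.00, Q2=0.00, Q3=5.86, Q4=9.43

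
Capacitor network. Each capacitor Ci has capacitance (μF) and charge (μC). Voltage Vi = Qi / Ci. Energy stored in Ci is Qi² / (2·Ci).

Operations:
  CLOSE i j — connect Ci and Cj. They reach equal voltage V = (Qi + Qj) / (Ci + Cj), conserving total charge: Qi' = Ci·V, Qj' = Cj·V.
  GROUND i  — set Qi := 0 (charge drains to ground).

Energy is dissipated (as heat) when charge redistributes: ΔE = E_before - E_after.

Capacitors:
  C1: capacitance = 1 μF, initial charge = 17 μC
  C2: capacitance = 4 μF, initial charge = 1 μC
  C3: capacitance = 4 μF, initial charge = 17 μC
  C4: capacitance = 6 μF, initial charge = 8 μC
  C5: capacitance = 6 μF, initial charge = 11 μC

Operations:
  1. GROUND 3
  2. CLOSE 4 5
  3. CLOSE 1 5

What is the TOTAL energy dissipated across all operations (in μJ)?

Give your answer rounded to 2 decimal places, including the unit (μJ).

Initial: C1(1μF, Q=17μC, V=17.00V), C2(4μF, Q=1μC, V=0.25V), C3(4μF, Q=17μC, V=4.25V), C4(6μF, Q=8μC, V=1.33V), C5(6μF, Q=11μC, V=1.83V)
Op 1: GROUND 3: Q3=0; energy lost=36.125
Op 2: CLOSE 4-5: Q_total=19.00, C_total=12.00, V=1.58; Q4=9.50, Q5=9.50; dissipated=0.375
Op 3: CLOSE 1-5: Q_total=26.50, C_total=7.00, V=3.79; Q1=3.79, Q5=22.71; dissipated=101.860
Total dissipated: 138.360 μJ

Answer: 138.36 μJ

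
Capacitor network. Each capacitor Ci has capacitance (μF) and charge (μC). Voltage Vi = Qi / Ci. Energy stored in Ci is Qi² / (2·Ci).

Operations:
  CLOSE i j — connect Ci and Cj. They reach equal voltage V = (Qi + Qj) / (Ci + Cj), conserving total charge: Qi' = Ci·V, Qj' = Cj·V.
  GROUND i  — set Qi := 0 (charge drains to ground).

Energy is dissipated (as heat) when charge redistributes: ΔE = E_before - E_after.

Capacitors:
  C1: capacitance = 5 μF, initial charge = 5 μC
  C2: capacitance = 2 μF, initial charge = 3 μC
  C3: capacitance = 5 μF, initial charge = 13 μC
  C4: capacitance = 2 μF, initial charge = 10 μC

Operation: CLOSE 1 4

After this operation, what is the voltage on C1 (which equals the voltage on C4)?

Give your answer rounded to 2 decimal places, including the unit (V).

Initial: C1(5μF, Q=5μC, V=1.00V), C2(2μF, Q=3μC, V=1.50V), C3(5μF, Q=13μC, V=2.60V), C4(2μF, Q=10μC, V=5.00V)
Op 1: CLOSE 1-4: Q_total=15.00, C_total=7.00, V=2.14; Q1=10.71, Q4=4.29; dissipated=11.429

Answer: 2.14 V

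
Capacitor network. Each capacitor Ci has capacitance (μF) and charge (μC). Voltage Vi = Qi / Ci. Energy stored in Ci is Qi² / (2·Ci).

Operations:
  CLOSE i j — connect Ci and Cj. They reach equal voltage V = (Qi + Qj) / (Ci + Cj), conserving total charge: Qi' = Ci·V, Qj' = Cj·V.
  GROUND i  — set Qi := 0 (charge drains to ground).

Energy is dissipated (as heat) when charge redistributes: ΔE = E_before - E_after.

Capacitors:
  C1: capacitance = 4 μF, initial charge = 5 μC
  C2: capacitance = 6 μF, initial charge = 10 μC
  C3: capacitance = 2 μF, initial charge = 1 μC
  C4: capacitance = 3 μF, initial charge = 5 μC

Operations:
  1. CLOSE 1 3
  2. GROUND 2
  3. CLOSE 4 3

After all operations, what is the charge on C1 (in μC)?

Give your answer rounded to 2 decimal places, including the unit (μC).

Answer: 4.00 μC

Derivation:
Initial: C1(4μF, Q=5μC, V=1.25V), C2(6μF, Q=10μC, V=1.67V), C3(2μF, Q=1μC, V=0.50V), C4(3μF, Q=5μC, V=1.67V)
Op 1: CLOSE 1-3: Q_total=6.00, C_total=6.00, V=1.00; Q1=4.00, Q3=2.00; dissipated=0.375
Op 2: GROUND 2: Q2=0; energy lost=8.333
Op 3: CLOSE 4-3: Q_total=7.00, C_total=5.00, V=1.40; Q4=4.20, Q3=2.80; dissipated=0.267
Final charges: Q1=4.00, Q2=0.00, Q3=2.80, Q4=4.20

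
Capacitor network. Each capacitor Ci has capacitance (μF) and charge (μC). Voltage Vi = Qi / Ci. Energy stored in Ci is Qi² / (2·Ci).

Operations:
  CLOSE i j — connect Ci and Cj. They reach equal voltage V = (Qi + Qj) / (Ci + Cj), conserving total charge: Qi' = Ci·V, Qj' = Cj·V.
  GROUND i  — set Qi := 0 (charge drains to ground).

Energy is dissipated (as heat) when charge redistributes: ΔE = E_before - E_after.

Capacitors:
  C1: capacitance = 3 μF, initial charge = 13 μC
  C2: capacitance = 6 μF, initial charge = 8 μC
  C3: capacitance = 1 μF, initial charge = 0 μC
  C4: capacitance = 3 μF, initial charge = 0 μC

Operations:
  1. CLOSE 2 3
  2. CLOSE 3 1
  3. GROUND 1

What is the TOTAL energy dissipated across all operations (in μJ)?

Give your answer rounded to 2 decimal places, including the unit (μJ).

Answer: 23.33 μJ

Derivation:
Initial: C1(3μF, Q=13μC, V=4.33V), C2(6μF, Q=8μC, V=1.33V), C3(1μF, Q=0μC, V=0.00V), C4(3μF, Q=0μC, V=0.00V)
Op 1: CLOSE 2-3: Q_total=8.00, C_total=7.00, V=1.14; Q2=6.86, Q3=1.14; dissipated=0.762
Op 2: CLOSE 3-1: Q_total=14.14, C_total=4.00, V=3.54; Q3=3.54, Q1=10.61; dissipated=3.817
Op 3: GROUND 1: Q1=0; energy lost=18.752
Total dissipated: 23.331 μJ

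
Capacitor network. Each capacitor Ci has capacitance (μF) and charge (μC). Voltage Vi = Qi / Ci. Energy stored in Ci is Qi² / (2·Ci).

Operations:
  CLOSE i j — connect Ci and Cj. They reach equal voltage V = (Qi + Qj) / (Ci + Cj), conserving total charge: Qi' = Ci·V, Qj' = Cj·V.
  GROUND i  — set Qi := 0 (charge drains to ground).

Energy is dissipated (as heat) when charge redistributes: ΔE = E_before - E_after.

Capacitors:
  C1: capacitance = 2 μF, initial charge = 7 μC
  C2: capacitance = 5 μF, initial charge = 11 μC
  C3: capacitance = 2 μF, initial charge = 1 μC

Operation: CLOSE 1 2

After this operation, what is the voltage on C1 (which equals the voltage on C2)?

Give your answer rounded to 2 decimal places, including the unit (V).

Initial: C1(2μF, Q=7μC, V=3.50V), C2(5μF, Q=11μC, V=2.20V), C3(2μF, Q=1μC, V=0.50V)
Op 1: CLOSE 1-2: Q_total=18.00, C_total=7.00, V=2.57; Q1=5.14, Q2=12.86; dissipated=1.207

Answer: 2.57 V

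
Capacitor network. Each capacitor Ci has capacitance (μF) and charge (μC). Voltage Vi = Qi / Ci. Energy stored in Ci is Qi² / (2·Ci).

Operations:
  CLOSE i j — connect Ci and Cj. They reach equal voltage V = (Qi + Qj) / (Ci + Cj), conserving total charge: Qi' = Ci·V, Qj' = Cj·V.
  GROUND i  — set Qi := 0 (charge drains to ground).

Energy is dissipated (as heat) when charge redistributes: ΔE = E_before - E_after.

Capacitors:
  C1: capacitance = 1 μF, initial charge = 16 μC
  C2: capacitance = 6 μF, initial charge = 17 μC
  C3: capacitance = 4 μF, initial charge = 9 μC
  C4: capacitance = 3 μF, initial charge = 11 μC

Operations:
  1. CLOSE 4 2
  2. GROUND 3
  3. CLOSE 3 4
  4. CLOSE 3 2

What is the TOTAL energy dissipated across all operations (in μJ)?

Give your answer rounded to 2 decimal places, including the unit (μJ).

Initial: C1(1μF, Q=16μC, V=16.00V), C2(6μF, Q=17μC, V=2.83V), C3(4μF, Q=9μC, V=2.25V), C4(3μF, Q=11μC, V=3.67V)
Op 1: CLOSE 4-2: Q_total=28.00, C_total=9.00, V=3.11; Q4=9.33, Q2=18.67; dissipated=0.694
Op 2: GROUND 3: Q3=0; energy lost=10.125
Op 3: CLOSE 3-4: Q_total=9.33, C_total=7.00, V=1.33; Q3=5.33, Q4=4.00; dissipated=8.296
Op 4: CLOSE 3-2: Q_total=24.00, C_total=10.00, V=2.40; Q3=9.60, Q2=14.40; dissipated=3.793
Total dissipated: 22.908 μJ

Answer: 22.91 μJ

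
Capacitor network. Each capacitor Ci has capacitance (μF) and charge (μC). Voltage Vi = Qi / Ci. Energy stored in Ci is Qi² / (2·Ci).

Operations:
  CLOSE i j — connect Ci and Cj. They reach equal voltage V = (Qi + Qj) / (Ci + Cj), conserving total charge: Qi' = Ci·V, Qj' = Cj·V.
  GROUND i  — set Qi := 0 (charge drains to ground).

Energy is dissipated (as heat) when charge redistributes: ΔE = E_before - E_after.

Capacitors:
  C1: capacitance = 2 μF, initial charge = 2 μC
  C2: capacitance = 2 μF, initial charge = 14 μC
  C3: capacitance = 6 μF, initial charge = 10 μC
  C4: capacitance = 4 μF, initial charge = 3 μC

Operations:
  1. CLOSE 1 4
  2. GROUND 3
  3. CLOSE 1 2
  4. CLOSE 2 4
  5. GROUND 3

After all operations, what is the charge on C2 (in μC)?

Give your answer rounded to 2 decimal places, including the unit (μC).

Initial: C1(2μF, Q=2μC, V=1.00V), C2(2μF, Q=14μC, V=7.00V), C3(6μF, Q=10μC, V=1.67V), C4(4μF, Q=3μC, V=0.75V)
Op 1: CLOSE 1-4: Q_total=5.00, C_total=6.00, V=0.83; Q1=1.67, Q4=3.33; dissipated=0.042
Op 2: GROUND 3: Q3=0; energy lost=8.333
Op 3: CLOSE 1-2: Q_total=15.67, C_total=4.00, V=3.92; Q1=7.83, Q2=7.83; dissipated=19.014
Op 4: CLOSE 2-4: Q_total=11.17, C_total=6.00, V=1.86; Q2=3.72, Q4=7.44; dissipated=6.338
Op 5: GROUND 3: Q3=0; energy lost=0.000
Final charges: Q1=7.83, Q2=3.72, Q3=0.00, Q4=7.44

Answer: 3.72 μC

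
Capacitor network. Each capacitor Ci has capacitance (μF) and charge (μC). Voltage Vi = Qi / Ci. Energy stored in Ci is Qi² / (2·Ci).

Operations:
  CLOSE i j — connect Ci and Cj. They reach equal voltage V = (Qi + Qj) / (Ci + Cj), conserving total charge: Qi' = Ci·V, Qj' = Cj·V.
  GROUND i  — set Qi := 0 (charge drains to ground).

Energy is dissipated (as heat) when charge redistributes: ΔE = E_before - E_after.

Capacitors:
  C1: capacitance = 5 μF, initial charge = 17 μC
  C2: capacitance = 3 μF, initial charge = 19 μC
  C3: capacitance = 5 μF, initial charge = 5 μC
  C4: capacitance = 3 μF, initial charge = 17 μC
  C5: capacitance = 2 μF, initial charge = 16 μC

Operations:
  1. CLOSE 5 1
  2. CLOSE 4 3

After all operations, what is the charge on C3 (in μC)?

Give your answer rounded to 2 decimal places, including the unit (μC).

Answer: 13.75 μC

Derivation:
Initial: C1(5μF, Q=17μC, V=3.40V), C2(3μF, Q=19μC, V=6.33V), C3(5μF, Q=5μC, V=1.00V), C4(3μF, Q=17μC, V=5.67V), C5(2μF, Q=16μC, V=8.00V)
Op 1: CLOSE 5-1: Q_total=33.00, C_total=7.00, V=4.71; Q5=9.43, Q1=23.57; dissipated=15.114
Op 2: CLOSE 4-3: Q_total=22.00, C_total=8.00, V=2.75; Q4=8.25, Q3=13.75; dissipated=20.417
Final charges: Q1=23.57, Q2=19.00, Q3=13.75, Q4=8.25, Q5=9.43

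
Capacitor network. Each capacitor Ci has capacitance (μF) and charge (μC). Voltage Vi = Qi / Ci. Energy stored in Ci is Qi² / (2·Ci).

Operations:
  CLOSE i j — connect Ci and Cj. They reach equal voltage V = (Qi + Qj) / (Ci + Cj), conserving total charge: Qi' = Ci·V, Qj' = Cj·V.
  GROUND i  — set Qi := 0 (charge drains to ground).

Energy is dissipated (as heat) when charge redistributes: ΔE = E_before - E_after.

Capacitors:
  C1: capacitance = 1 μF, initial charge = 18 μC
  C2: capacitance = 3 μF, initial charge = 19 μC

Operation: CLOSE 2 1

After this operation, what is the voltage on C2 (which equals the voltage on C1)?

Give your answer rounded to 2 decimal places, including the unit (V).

Answer: 9.25 V

Derivation:
Initial: C1(1μF, Q=18μC, V=18.00V), C2(3μF, Q=19μC, V=6.33V)
Op 1: CLOSE 2-1: Q_total=37.00, C_total=4.00, V=9.25; Q2=27.75, Q1=9.25; dissipated=51.042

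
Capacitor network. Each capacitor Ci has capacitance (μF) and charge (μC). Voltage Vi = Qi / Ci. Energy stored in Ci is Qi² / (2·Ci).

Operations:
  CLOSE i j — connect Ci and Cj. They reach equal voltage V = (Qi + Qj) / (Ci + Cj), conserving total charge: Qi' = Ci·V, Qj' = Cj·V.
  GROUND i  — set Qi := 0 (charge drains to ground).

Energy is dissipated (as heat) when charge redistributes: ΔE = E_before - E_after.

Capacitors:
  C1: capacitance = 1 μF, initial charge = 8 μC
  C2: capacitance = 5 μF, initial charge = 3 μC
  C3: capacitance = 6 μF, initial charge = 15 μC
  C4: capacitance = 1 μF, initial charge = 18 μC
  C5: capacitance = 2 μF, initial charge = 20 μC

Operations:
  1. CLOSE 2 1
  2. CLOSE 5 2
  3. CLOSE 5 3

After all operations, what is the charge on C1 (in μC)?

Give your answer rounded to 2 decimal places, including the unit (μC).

Initial: C1(1μF, Q=8μC, V=8.00V), C2(5μF, Q=3μC, V=0.60V), C3(6μF, Q=15μC, V=2.50V), C4(1μF, Q=18μC, V=18.00V), C5(2μF, Q=20μC, V=10.00V)
Op 1: CLOSE 2-1: Q_total=11.00, C_total=6.00, V=1.83; Q2=9.17, Q1=1.83; dissipated=22.817
Op 2: CLOSE 5-2: Q_total=29.17, C_total=7.00, V=4.17; Q5=8.33, Q2=20.83; dissipated=47.639
Op 3: CLOSE 5-3: Q_total=23.33, C_total=8.00, V=2.92; Q5=5.83, Q3=17.50; dissipated=2.083
Final charges: Q1=1.83, Q2=20.83, Q3=17.50, Q4=18.00, Q5=5.83

Answer: 1.83 μC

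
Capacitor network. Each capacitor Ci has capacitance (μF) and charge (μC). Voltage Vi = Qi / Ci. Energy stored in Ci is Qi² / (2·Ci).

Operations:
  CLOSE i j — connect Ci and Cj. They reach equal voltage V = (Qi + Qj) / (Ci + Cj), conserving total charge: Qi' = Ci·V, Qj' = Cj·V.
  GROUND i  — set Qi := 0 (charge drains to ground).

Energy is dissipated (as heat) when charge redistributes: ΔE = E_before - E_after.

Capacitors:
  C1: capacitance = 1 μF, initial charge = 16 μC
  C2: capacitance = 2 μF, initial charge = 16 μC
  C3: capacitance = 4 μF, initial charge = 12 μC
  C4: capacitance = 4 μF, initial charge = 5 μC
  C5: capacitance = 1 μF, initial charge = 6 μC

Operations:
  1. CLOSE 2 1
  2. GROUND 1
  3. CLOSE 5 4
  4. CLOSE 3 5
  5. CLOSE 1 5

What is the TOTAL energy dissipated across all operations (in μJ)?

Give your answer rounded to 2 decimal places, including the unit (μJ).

Initial: C1(1μF, Q=16μC, V=16.00V), C2(2μF, Q=16μC, V=8.00V), C3(4μF, Q=12μC, V=3.00V), C4(4μF, Q=5μC, V=1.25V), C5(1μF, Q=6μC, V=6.00V)
Op 1: CLOSE 2-1: Q_total=32.00, C_total=3.00, V=10.67; Q2=21.33, Q1=10.67; dissipated=21.333
Op 2: GROUND 1: Q1=0; energy lost=56.889
Op 3: CLOSE 5-4: Q_total=11.00, C_total=5.00, V=2.20; Q5=2.20, Q4=8.80; dissipated=9.025
Op 4: CLOSE 3-5: Q_total=14.20, C_total=5.00, V=2.84; Q3=11.36, Q5=2.84; dissipated=0.256
Op 5: CLOSE 1-5: Q_total=2.84, C_total=2.00, V=1.42; Q1=1.42, Q5=1.42; dissipated=2.016
Total dissipated: 89.520 μJ

Answer: 89.52 μJ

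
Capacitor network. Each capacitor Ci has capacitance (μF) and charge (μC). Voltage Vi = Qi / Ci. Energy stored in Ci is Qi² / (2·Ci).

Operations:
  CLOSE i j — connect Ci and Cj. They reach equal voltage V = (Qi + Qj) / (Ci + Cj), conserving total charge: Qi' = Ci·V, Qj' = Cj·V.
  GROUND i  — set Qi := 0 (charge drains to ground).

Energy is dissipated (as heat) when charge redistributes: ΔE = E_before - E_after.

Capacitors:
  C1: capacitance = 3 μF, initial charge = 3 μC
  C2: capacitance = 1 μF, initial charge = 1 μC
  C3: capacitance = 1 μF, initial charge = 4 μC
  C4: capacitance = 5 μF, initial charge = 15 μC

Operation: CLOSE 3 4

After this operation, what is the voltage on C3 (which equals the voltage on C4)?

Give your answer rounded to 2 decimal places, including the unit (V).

Initial: C1(3μF, Q=3μC, V=1.00V), C2(1μF, Q=1μC, V=1.00V), C3(1μF, Q=4μC, V=4.00V), C4(5μF, Q=15μC, V=3.00V)
Op 1: CLOSE 3-4: Q_total=19.00, C_total=6.00, V=3.17; Q3=3.17, Q4=15.83; dissipated=0.417

Answer: 3.17 V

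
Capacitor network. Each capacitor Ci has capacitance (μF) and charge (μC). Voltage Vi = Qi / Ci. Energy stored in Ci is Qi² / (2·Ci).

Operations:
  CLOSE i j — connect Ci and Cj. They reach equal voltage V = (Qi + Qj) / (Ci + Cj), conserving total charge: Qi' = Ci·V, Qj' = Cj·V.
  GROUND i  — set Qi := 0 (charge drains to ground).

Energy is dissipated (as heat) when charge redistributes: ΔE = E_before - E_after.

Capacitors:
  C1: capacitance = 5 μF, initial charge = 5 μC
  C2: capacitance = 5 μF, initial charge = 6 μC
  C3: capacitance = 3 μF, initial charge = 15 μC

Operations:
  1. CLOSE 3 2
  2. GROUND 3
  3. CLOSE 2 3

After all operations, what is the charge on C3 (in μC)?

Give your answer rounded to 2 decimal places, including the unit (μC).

Initial: C1(5μF, Q=5μC, V=1.00V), C2(5μF, Q=6μC, V=1.20V), C3(3μF, Q=15μC, V=5.00V)
Op 1: CLOSE 3-2: Q_total=21.00, C_total=8.00, V=2.62; Q3=7.88, Q2=13.12; dissipated=13.537
Op 2: GROUND 3: Q3=0; energy lost=10.336
Op 3: CLOSE 2-3: Q_total=13.12, C_total=8.00, V=1.64; Q2=8.20, Q3=4.92; dissipated=6.460
Final charges: Q1=5.00, Q2=8.20, Q3=4.92

Answer: 4.92 μC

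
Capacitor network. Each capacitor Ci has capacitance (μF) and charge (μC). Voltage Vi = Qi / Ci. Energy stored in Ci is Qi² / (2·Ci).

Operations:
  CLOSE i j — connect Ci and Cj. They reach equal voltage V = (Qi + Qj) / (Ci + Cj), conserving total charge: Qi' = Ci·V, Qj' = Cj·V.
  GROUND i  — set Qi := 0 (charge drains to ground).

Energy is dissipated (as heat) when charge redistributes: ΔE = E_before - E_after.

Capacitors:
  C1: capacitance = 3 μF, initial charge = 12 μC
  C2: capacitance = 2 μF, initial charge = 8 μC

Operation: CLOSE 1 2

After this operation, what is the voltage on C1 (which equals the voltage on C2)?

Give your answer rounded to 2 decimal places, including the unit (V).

Initial: C1(3μF, Q=12μC, V=4.00V), C2(2μF, Q=8μC, V=4.00V)
Op 1: CLOSE 1-2: Q_total=20.00, C_total=5.00, V=4.00; Q1=12.00, Q2=8.00; dissipated=0.000

Answer: 4.00 V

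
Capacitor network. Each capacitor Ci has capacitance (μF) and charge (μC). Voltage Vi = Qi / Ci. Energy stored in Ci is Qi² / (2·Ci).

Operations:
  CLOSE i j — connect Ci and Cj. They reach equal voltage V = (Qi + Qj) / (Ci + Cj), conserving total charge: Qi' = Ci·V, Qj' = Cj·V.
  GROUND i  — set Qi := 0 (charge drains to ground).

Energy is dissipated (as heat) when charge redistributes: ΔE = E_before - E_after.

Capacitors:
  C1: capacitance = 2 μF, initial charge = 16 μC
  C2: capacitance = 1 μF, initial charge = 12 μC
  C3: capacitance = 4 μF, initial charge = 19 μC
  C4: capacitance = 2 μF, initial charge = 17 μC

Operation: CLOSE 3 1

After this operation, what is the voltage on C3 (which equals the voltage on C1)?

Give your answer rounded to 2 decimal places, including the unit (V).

Answer: 5.83 V

Derivation:
Initial: C1(2μF, Q=16μC, V=8.00V), C2(1μF, Q=12μC, V=12.00V), C3(4μF, Q=19μC, V=4.75V), C4(2μF, Q=17μC, V=8.50V)
Op 1: CLOSE 3-1: Q_total=35.00, C_total=6.00, V=5.83; Q3=23.33, Q1=11.67; dissipated=7.042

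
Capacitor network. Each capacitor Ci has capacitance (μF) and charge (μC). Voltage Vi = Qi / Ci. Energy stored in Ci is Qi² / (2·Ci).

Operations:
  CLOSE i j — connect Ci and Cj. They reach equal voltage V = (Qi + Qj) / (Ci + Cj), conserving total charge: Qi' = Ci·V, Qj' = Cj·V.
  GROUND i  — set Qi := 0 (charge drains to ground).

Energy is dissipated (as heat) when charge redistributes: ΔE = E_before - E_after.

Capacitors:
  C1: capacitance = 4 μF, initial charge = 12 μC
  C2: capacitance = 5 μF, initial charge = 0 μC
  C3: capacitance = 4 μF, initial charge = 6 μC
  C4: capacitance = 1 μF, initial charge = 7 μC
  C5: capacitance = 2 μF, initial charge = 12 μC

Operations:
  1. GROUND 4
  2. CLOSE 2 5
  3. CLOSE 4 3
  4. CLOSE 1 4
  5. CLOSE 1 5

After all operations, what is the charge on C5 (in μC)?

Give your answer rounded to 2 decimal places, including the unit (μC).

Initial: C1(4μF, Q=12μC, V=3.00V), C2(5μF, Q=0μC, V=0.00V), C3(4μF, Q=6μC, V=1.50V), C4(1μF, Q=7μC, V=7.00V), C5(2μF, Q=12μC, V=6.00V)
Op 1: GROUND 4: Q4=0; energy lost=24.500
Op 2: CLOSE 2-5: Q_total=12.00, C_total=7.00, V=1.71; Q2=8.57, Q5=3.43; dissipated=25.714
Op 3: CLOSE 4-3: Q_total=6.00, C_total=5.00, V=1.20; Q4=1.20, Q3=4.80; dissipated=0.900
Op 4: CLOSE 1-4: Q_total=13.20, C_total=5.00, V=2.64; Q1=10.56, Q4=2.64; dissipated=1.296
Op 5: CLOSE 1-5: Q_total=13.99, C_total=6.00, V=2.33; Q1=9.33, Q5=4.66; dissipated=0.571
Final charges: Q1=9.33, Q2=8.57, Q3=4.80, Q4=2.64, Q5=4.66

Answer: 4.66 μC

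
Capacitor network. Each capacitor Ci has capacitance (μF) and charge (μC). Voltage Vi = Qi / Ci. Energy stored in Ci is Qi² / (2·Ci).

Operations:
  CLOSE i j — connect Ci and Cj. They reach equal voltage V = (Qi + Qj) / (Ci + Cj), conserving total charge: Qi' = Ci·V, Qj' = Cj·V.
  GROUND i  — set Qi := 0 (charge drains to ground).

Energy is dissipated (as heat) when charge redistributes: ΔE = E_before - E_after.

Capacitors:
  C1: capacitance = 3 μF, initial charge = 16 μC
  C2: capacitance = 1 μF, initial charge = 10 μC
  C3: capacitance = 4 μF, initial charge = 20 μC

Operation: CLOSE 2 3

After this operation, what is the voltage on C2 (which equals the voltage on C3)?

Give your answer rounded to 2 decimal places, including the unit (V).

Answer: 6.00 V

Derivation:
Initial: C1(3μF, Q=16μC, V=5.33V), C2(1μF, Q=10μC, V=10.00V), C3(4μF, Q=20μC, V=5.00V)
Op 1: CLOSE 2-3: Q_total=30.00, C_total=5.00, V=6.00; Q2=6.00, Q3=24.00; dissipated=10.000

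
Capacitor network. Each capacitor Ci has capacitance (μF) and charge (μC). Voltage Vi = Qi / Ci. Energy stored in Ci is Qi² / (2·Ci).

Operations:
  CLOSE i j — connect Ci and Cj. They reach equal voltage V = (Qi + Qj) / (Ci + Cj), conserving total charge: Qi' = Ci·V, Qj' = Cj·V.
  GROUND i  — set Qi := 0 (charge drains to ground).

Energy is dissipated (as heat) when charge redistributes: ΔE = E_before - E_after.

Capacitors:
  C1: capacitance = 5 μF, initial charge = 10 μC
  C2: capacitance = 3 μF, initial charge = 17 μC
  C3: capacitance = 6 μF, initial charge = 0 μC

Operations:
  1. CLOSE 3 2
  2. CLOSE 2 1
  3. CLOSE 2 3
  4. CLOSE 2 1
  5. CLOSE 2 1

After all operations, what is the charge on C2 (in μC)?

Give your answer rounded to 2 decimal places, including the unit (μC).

Initial: C1(5μF, Q=10μC, V=2.00V), C2(3μF, Q=17μC, V=5.67V), C3(6μF, Q=0μC, V=0.00V)
Op 1: CLOSE 3-2: Q_total=17.00, C_total=9.00, V=1.89; Q3=11.33, Q2=5.67; dissipated=32.111
Op 2: CLOSE 2-1: Q_total=15.67, C_total=8.00, V=1.96; Q2=5.88, Q1=9.79; dissipated=0.012
Op 3: CLOSE 2-3: Q_total=17.21, C_total=9.00, V=1.91; Q2=5.74, Q3=11.47; dissipated=0.005
Op 4: CLOSE 2-1: Q_total=15.53, C_total=8.00, V=1.94; Q2=5.82, Q1=9.70; dissipated=0.002
Op 5: CLOSE 2-1: Q_total=15.53, C_total=8.00, V=1.94; Q2=5.82, Q1=9.70; dissipated=0.000
Final charges: Q1=9.70, Q2=5.82, Q3=11.47

Answer: 5.82 μC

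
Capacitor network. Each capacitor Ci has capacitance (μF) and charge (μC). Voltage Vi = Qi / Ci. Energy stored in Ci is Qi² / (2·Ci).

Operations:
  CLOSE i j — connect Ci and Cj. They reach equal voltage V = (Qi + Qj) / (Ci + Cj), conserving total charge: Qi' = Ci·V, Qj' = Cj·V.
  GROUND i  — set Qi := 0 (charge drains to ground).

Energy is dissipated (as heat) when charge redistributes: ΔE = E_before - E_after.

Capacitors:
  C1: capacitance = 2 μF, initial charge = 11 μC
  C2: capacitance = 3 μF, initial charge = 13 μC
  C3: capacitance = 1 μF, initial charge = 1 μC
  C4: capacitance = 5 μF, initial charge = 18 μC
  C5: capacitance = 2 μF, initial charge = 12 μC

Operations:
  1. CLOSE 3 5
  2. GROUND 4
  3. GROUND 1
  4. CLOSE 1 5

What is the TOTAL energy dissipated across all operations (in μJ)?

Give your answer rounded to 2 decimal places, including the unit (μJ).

Initial: C1(2μF, Q=11μC, V=5.50V), C2(3μF, Q=13μC, V=4.33V), C3(1μF, Q=1μC, V=1.00V), C4(5μF, Q=18μC, V=3.60V), C5(2μF, Q=12μC, V=6.00V)
Op 1: CLOSE 3-5: Q_total=13.00, C_total=3.00, V=4.33; Q3=4.33, Q5=8.67; dissipated=8.333
Op 2: GROUND 4: Q4=0; energy lost=32.400
Op 3: GROUND 1: Q1=0; energy lost=30.250
Op 4: CLOSE 1-5: Q_total=8.67, C_total=4.00, V=2.17; Q1=4.33, Q5=4.33; dissipated=9.389
Total dissipated: 80.372 μJ

Answer: 80.37 μJ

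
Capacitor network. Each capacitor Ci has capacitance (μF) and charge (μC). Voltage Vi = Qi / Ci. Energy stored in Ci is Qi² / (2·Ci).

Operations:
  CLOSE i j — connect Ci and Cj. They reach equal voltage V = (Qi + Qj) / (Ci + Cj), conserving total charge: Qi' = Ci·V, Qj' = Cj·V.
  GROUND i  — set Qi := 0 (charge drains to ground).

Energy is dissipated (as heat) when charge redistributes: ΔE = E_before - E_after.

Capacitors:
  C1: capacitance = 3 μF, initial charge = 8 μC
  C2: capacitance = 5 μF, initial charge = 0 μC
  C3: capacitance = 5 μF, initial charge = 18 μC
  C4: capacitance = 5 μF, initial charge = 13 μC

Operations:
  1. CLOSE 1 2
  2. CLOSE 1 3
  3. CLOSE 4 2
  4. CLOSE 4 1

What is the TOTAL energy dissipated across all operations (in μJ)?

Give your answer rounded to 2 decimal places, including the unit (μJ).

Initial: C1(3μF, Q=8μC, V=2.67V), C2(5μF, Q=0μC, V=0.00V), C3(5μF, Q=18μC, V=3.60V), C4(5μF, Q=13μC, V=2.60V)
Op 1: CLOSE 1-2: Q_total=8.00, C_total=8.00, V=1.00; Q1=3.00, Q2=5.00; dissipated=6.667
Op 2: CLOSE 1-3: Q_total=21.00, C_total=8.00, V=2.62; Q1=7.88, Q3=13.12; dissipated=6.338
Op 3: CLOSE 4-2: Q_total=18.00, C_total=10.00, V=1.80; Q4=9.00, Q2=9.00; dissipated=3.200
Op 4: CLOSE 4-1: Q_total=16.88, C_total=8.00, V=2.11; Q4=10.55, Q1=6.33; dissipated=0.638
Total dissipated: 16.842 μJ

Answer: 16.84 μJ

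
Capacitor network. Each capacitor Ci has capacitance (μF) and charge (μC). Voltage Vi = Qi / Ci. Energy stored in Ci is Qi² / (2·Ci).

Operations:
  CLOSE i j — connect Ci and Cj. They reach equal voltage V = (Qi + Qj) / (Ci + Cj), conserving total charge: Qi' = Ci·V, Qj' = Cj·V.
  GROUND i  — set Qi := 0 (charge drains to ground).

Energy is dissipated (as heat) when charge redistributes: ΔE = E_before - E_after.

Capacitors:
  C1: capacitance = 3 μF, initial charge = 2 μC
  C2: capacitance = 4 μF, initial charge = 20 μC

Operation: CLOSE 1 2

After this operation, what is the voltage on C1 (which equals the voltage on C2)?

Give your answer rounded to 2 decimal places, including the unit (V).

Initial: C1(3μF, Q=2μC, V=0.67V), C2(4μF, Q=20μC, V=5.00V)
Op 1: CLOSE 1-2: Q_total=22.00, C_total=7.00, V=3.14; Q1=9.43, Q2=12.57; dissipated=16.095

Answer: 3.14 V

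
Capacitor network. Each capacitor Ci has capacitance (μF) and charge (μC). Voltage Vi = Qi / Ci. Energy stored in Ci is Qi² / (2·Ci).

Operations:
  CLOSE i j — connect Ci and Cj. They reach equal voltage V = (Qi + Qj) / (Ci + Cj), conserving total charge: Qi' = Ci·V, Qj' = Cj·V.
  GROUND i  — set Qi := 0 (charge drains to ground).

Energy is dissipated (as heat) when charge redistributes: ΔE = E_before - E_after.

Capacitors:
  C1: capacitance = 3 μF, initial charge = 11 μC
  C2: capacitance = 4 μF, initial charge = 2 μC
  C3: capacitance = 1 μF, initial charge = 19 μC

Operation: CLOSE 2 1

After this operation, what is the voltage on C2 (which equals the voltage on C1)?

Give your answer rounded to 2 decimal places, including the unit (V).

Initial: C1(3μF, Q=11μC, V=3.67V), C2(4μF, Q=2μC, V=0.50V), C3(1μF, Q=19μC, V=19.00V)
Op 1: CLOSE 2-1: Q_total=13.00, C_total=7.00, V=1.86; Q2=7.43, Q1=5.57; dissipated=8.595

Answer: 1.86 V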